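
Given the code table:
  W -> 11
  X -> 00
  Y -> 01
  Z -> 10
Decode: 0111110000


Decoding:
01 -> Y
11 -> W
11 -> W
00 -> X
00 -> X


Result: YWWXX


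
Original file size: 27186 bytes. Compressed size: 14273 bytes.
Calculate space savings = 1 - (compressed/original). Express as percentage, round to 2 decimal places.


ratio = compressed/original = 14273/27186 = 0.525013
savings = 1 - ratio = 1 - 0.525013 = 0.474987
as a percentage: 0.474987 * 100 = 47.5%

Space savings = 1 - 14273/27186 = 47.5%


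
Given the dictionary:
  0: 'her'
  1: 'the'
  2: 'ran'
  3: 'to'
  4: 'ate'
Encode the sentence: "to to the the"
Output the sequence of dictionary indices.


Look up each word in the dictionary:
  'to' -> 3
  'to' -> 3
  'the' -> 1
  'the' -> 1

Encoded: [3, 3, 1, 1]


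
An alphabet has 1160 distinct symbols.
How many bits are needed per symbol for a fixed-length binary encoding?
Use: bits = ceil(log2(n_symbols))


log2(1160) = 10.1799
Bracket: 2^10 = 1024 < 1160 <= 2^11 = 2048
So ceil(log2(1160)) = 11

bits = ceil(log2(1160)) = ceil(10.1799) = 11 bits


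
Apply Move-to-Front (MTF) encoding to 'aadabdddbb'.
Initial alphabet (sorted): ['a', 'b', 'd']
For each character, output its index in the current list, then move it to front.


MTF encoding:
'a': index 0 in ['a', 'b', 'd'] -> ['a', 'b', 'd']
'a': index 0 in ['a', 'b', 'd'] -> ['a', 'b', 'd']
'd': index 2 in ['a', 'b', 'd'] -> ['d', 'a', 'b']
'a': index 1 in ['d', 'a', 'b'] -> ['a', 'd', 'b']
'b': index 2 in ['a', 'd', 'b'] -> ['b', 'a', 'd']
'd': index 2 in ['b', 'a', 'd'] -> ['d', 'b', 'a']
'd': index 0 in ['d', 'b', 'a'] -> ['d', 'b', 'a']
'd': index 0 in ['d', 'b', 'a'] -> ['d', 'b', 'a']
'b': index 1 in ['d', 'b', 'a'] -> ['b', 'd', 'a']
'b': index 0 in ['b', 'd', 'a'] -> ['b', 'd', 'a']


Output: [0, 0, 2, 1, 2, 2, 0, 0, 1, 0]


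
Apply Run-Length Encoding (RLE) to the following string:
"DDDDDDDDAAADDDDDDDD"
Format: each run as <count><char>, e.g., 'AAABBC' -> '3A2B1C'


Scanning runs left to right:
  i=0: run of 'D' x 8 -> '8D'
  i=8: run of 'A' x 3 -> '3A'
  i=11: run of 'D' x 8 -> '8D'

RLE = 8D3A8D


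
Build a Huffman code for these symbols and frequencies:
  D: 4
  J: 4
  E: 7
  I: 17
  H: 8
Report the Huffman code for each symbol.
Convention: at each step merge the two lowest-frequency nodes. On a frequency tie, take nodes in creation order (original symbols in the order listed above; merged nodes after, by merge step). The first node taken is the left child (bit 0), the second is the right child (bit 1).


Huffman tree construction:
Step 1: Merge D(4) + J(4) = 8
Step 2: Merge E(7) + H(8) = 15
Step 3: Merge (D+J)(8) + (E+H)(15) = 23
Step 4: Merge I(17) + ((D+J)+(E+H))(23) = 40
Read each symbol's code off the tree from the root (left child = 0, right child = 1).

Codes:
  D: 100 (length 3)
  J: 101 (length 3)
  E: 110 (length 3)
  I: 0 (length 1)
  H: 111 (length 3)
Average code length: 86/40 = 2.1500 bits/symbol


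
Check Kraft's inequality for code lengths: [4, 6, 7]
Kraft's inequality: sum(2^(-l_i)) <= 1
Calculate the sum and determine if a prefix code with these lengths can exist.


Sum = 2^(-4) + 2^(-6) + 2^(-7)
    = 0.0625 + 0.015625 + 0.0078125
    = 11/128 = 0.0859375
Since 0.0859375 <= 1, Kraft's inequality IS satisfied.
A prefix code with these lengths CAN exist.

Kraft sum = 0.0859375. Satisfied.


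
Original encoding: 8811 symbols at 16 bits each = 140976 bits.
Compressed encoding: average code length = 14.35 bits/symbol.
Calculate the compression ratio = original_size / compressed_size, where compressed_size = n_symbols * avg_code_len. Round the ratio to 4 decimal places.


original_size = n_symbols * orig_bits = 8811 * 16 = 140976 bits
compressed_size = n_symbols * avg_code_len = 8811 * 14.35 = 126437.85 bits
ratio = original_size / compressed_size = 140976 / 126437.85 = 1.115

Compression ratio = 1.115


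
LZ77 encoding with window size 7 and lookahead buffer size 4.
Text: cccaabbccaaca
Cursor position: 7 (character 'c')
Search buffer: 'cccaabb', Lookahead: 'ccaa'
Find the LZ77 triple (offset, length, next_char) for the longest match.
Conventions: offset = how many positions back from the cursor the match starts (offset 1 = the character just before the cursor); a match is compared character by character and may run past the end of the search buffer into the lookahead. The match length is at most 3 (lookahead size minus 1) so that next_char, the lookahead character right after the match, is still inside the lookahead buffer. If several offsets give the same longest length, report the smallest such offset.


Try each offset into the search buffer:
  offset=1 (pos 6, char 'b'): match length 0
  offset=2 (pos 5, char 'b'): match length 0
  offset=3 (pos 4, char 'a'): match length 0
  offset=4 (pos 3, char 'a'): match length 0
  offset=5 (pos 2, char 'c'): match length 1
  offset=6 (pos 1, char 'c'): match length 3
  offset=7 (pos 0, char 'c'): match length 2
Longest match has length 3 at offset 6.
next_char = character at position 7 + 3 = 10 -> 'a'

Best match: offset=6, length=3 (matching 'cca' starting at position 1)
LZ77 triple: (6, 3, 'a')


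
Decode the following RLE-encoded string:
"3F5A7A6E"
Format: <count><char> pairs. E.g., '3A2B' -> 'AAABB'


Expanding each <count><char> pair:
  3F -> 'FFF'
  5A -> 'AAAAA'
  7A -> 'AAAAAAA'
  6E -> 'EEEEEE'

Decoded = FFFAAAAAAAAAAAAEEEEEE


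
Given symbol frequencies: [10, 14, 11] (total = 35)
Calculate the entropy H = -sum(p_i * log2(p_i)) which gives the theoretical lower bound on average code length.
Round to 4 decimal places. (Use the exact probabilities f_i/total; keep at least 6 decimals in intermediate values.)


Per-symbol terms -p_i * log2(p_i) with p_i = f_i/35:
  p = 10/35 = 0.285714: log2(p) = -1.807355, -p*log2(p) = 0.516387
  p = 14/35 = 0.400000: log2(p) = -1.321928, -p*log2(p) = 0.528771
  p = 11/35 = 0.314286: log2(p) = -1.669851, -p*log2(p) = 0.524810
H = 0.516387 + 0.528771 + 0.524810 = 1.569968

H = 1.57 bits/symbol


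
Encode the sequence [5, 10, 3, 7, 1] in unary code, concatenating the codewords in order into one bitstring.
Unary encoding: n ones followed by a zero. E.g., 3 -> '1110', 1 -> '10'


Encode each number as n ones followed by a terminating 0:
  5 -> 111110 (6 bits)
  10 -> 11111111110 (11 bits)
  3 -> 1110 (4 bits)
  7 -> 11111110 (8 bits)
  1 -> 10 (2 bits)
Total length = 6 + 11 + 4 + 8 + 2 = 31 bits.

Unary([5, 10, 3, 7, 1]) = 1111101111111111011101111111010 (31 bits)


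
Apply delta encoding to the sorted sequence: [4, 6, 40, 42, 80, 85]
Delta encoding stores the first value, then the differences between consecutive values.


First value: 4
Deltas:
  6 - 4 = 2
  40 - 6 = 34
  42 - 40 = 2
  80 - 42 = 38
  85 - 80 = 5


Delta encoded: [4, 2, 34, 2, 38, 5]


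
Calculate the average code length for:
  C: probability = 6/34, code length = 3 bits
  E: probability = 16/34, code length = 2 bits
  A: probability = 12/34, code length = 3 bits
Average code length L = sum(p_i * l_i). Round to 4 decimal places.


Weighted contributions p_i * l_i:
  C: (6/34) * 3 = 18/34
  E: (16/34) * 2 = 32/34
  A: (12/34) * 3 = 36/34
Sum = (18 + 32 + 36)/34 = 86/34

L = 86/34 = 2.5294 bits/symbol


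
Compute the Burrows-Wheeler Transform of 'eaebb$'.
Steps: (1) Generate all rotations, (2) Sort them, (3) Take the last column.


Rotations (sorted):
  0: $eaebb -> last char: b
  1: aebb$e -> last char: e
  2: b$eaeb -> last char: b
  3: bb$eae -> last char: e
  4: eaebb$ -> last char: $
  5: ebb$ea -> last char: a


BWT = bebe$a


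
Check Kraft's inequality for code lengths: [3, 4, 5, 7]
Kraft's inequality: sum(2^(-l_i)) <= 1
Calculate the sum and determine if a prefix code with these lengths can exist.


Sum = 2^(-3) + 2^(-4) + 2^(-5) + 2^(-7)
    = 0.125 + 0.0625 + 0.03125 + 0.0078125
    = 29/128 = 0.2265625
Since 0.2265625 <= 1, Kraft's inequality IS satisfied.
A prefix code with these lengths CAN exist.

Kraft sum = 0.2265625. Satisfied.


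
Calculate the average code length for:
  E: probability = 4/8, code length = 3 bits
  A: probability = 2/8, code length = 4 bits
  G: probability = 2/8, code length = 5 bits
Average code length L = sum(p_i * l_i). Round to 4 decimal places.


Weighted contributions p_i * l_i:
  E: (4/8) * 3 = 12/8
  A: (2/8) * 4 = 8/8
  G: (2/8) * 5 = 10/8
Sum = (12 + 8 + 10)/8 = 30/8

L = 30/8 = 3.7500 bits/symbol


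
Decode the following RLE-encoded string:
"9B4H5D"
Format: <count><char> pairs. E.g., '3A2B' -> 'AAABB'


Expanding each <count><char> pair:
  9B -> 'BBBBBBBBB'
  4H -> 'HHHH'
  5D -> 'DDDDD'

Decoded = BBBBBBBBBHHHHDDDDD


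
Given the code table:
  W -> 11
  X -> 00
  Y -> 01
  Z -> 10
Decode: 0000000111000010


Decoding:
00 -> X
00 -> X
00 -> X
01 -> Y
11 -> W
00 -> X
00 -> X
10 -> Z


Result: XXXYWXXZ


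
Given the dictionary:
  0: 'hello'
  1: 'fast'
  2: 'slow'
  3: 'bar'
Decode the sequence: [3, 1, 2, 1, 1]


Look up each index in the dictionary:
  3 -> 'bar'
  1 -> 'fast'
  2 -> 'slow'
  1 -> 'fast'
  1 -> 'fast'

Decoded: "bar fast slow fast fast"


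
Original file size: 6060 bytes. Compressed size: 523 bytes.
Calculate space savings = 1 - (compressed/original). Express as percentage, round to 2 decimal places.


ratio = compressed/original = 523/6060 = 0.086304
savings = 1 - ratio = 1 - 0.086304 = 0.913696
as a percentage: 0.913696 * 100 = 91.37%

Space savings = 1 - 523/6060 = 91.37%


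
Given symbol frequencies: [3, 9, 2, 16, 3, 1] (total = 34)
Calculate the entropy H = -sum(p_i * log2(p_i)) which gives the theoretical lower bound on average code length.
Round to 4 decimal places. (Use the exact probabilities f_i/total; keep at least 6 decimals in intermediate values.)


Per-symbol terms -p_i * log2(p_i) with p_i = f_i/34:
  p = 3/34 = 0.088235: log2(p) = -3.502500, -p*log2(p) = 0.309044
  p = 9/34 = 0.264706: log2(p) = -1.917538, -p*log2(p) = 0.507584
  p = 2/34 = 0.058824: log2(p) = -4.087463, -p*log2(p) = 0.240439
  p = 16/34 = 0.470588: log2(p) = -1.087463, -p*log2(p) = 0.511747
  p = 3/34 = 0.088235: log2(p) = -3.502500, -p*log2(p) = 0.309044
  p = 1/34 = 0.029412: log2(p) = -5.087463, -p*log2(p) = 0.149631
H = 0.309044 + 0.507584 + 0.240439 + 0.511747 + 0.309044 + 0.149631 = 2.027489

H = 2.0275 bits/symbol


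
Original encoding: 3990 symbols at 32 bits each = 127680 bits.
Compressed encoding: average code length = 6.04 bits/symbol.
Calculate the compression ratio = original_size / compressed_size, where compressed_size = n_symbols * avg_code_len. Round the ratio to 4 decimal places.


original_size = n_symbols * orig_bits = 3990 * 32 = 127680 bits
compressed_size = n_symbols * avg_code_len = 3990 * 6.04 = 24099.6 bits
ratio = original_size / compressed_size = 127680 / 24099.6 = 5.298

Compression ratio = 5.298


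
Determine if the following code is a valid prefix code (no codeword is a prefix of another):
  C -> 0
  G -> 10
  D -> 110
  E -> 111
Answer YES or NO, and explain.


Checking each pair (does one codeword prefix another?):
  C='0' vs G='10': no prefix
  C='0' vs D='110': no prefix
  C='0' vs E='111': no prefix
  G='10' vs C='0': no prefix
  G='10' vs D='110': no prefix
  G='10' vs E='111': no prefix
  D='110' vs C='0': no prefix
  D='110' vs G='10': no prefix
  D='110' vs E='111': no prefix
  E='111' vs C='0': no prefix
  E='111' vs G='10': no prefix
  E='111' vs D='110': no prefix
No violation found over all pairs.

YES -- this is a valid prefix code. No codeword is a prefix of any other codeword.


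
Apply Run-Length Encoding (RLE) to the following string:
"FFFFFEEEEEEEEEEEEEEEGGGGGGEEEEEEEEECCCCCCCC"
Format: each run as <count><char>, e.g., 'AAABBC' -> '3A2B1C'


Scanning runs left to right:
  i=0: run of 'F' x 5 -> '5F'
  i=5: run of 'E' x 15 -> '15E'
  i=20: run of 'G' x 6 -> '6G'
  i=26: run of 'E' x 9 -> '9E'
  i=35: run of 'C' x 8 -> '8C'

RLE = 5F15E6G9E8C


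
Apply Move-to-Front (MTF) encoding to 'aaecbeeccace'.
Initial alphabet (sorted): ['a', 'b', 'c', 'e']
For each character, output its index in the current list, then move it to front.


MTF encoding:
'a': index 0 in ['a', 'b', 'c', 'e'] -> ['a', 'b', 'c', 'e']
'a': index 0 in ['a', 'b', 'c', 'e'] -> ['a', 'b', 'c', 'e']
'e': index 3 in ['a', 'b', 'c', 'e'] -> ['e', 'a', 'b', 'c']
'c': index 3 in ['e', 'a', 'b', 'c'] -> ['c', 'e', 'a', 'b']
'b': index 3 in ['c', 'e', 'a', 'b'] -> ['b', 'c', 'e', 'a']
'e': index 2 in ['b', 'c', 'e', 'a'] -> ['e', 'b', 'c', 'a']
'e': index 0 in ['e', 'b', 'c', 'a'] -> ['e', 'b', 'c', 'a']
'c': index 2 in ['e', 'b', 'c', 'a'] -> ['c', 'e', 'b', 'a']
'c': index 0 in ['c', 'e', 'b', 'a'] -> ['c', 'e', 'b', 'a']
'a': index 3 in ['c', 'e', 'b', 'a'] -> ['a', 'c', 'e', 'b']
'c': index 1 in ['a', 'c', 'e', 'b'] -> ['c', 'a', 'e', 'b']
'e': index 2 in ['c', 'a', 'e', 'b'] -> ['e', 'c', 'a', 'b']


Output: [0, 0, 3, 3, 3, 2, 0, 2, 0, 3, 1, 2]


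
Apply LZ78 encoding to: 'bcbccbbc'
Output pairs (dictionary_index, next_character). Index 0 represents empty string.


LZ78 encoding steps:
Dictionary: {0: ''}
Step 1: w='' (idx 0), next='b' -> output (0, 'b'), add 'b' as idx 1
Step 2: w='' (idx 0), next='c' -> output (0, 'c'), add 'c' as idx 2
Step 3: w='b' (idx 1), next='c' -> output (1, 'c'), add 'bc' as idx 3
Step 4: w='c' (idx 2), next='b' -> output (2, 'b'), add 'cb' as idx 4
Step 5: w='bc' (idx 3), end of input -> output (3, '')


Encoded: [(0, 'b'), (0, 'c'), (1, 'c'), (2, 'b'), (3, '')]


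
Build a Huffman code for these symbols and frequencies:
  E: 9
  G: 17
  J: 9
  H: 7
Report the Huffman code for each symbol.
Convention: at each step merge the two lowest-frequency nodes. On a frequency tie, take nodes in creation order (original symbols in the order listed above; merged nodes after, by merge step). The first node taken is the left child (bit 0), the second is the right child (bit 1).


Huffman tree construction:
Step 1: Merge H(7) + E(9) = 16
Step 2: Merge J(9) + (H+E)(16) = 25
Step 3: Merge G(17) + (J+(H+E))(25) = 42
Read each symbol's code off the tree from the root (left child = 0, right child = 1).

Codes:
  E: 111 (length 3)
  G: 0 (length 1)
  J: 10 (length 2)
  H: 110 (length 3)
Average code length: 83/42 = 1.9762 bits/symbol


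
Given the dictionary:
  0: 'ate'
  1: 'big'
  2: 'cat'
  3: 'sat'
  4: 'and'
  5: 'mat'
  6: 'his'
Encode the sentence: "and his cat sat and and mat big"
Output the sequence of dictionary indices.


Look up each word in the dictionary:
  'and' -> 4
  'his' -> 6
  'cat' -> 2
  'sat' -> 3
  'and' -> 4
  'and' -> 4
  'mat' -> 5
  'big' -> 1

Encoded: [4, 6, 2, 3, 4, 4, 5, 1]


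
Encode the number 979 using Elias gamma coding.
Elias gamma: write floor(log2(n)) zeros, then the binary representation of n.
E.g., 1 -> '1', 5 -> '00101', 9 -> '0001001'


num_bits = floor(log2(979)) + 1 = 10
leading_zeros = num_bits - 1 = 9
binary(979) = 1111010011

Elias gamma(979) = '000000000' + '1111010011' = 0000000001111010011 (19 bits)


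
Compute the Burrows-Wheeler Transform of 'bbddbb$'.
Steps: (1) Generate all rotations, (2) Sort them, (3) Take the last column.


Rotations (sorted):
  0: $bbddbb -> last char: b
  1: b$bbddb -> last char: b
  2: bb$bbdd -> last char: d
  3: bbddbb$ -> last char: $
  4: bddbb$b -> last char: b
  5: dbb$bbd -> last char: d
  6: ddbb$bb -> last char: b


BWT = bbd$bdb


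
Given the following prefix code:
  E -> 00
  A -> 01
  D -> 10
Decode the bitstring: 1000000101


Decoding step by step:
Bits 10 -> D
Bits 00 -> E
Bits 00 -> E
Bits 01 -> A
Bits 01 -> A


Decoded message: DEEAA


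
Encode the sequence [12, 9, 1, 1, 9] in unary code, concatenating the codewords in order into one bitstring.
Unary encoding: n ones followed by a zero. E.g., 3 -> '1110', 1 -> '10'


Encode each number as n ones followed by a terminating 0:
  12 -> 1111111111110 (13 bits)
  9 -> 1111111110 (10 bits)
  1 -> 10 (2 bits)
  1 -> 10 (2 bits)
  9 -> 1111111110 (10 bits)
Total length = 13 + 10 + 2 + 2 + 10 = 37 bits.

Unary([12, 9, 1, 1, 9]) = 1111111111110111111111010101111111110 (37 bits)


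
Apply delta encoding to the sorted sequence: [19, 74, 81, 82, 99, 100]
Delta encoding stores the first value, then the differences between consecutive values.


First value: 19
Deltas:
  74 - 19 = 55
  81 - 74 = 7
  82 - 81 = 1
  99 - 82 = 17
  100 - 99 = 1


Delta encoded: [19, 55, 7, 1, 17, 1]


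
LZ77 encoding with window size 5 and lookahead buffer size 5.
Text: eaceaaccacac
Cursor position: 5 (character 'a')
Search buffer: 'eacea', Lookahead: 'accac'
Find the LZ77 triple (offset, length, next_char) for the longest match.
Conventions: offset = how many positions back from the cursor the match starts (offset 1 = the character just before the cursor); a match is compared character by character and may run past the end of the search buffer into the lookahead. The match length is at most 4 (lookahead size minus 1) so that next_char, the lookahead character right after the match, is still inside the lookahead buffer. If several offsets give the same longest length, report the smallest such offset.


Try each offset into the search buffer:
  offset=1 (pos 4, char 'a'): match length 1
  offset=2 (pos 3, char 'e'): match length 0
  offset=3 (pos 2, char 'c'): match length 0
  offset=4 (pos 1, char 'a'): match length 2
  offset=5 (pos 0, char 'e'): match length 0
Longest match has length 2 at offset 4.
next_char = character at position 5 + 2 = 7 -> 'c'

Best match: offset=4, length=2 (matching 'ac' starting at position 1)
LZ77 triple: (4, 2, 'c')


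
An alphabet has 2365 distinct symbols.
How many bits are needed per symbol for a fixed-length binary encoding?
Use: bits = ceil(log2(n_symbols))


log2(2365) = 11.2076
Bracket: 2^11 = 2048 < 2365 <= 2^12 = 4096
So ceil(log2(2365)) = 12

bits = ceil(log2(2365)) = ceil(11.2076) = 12 bits


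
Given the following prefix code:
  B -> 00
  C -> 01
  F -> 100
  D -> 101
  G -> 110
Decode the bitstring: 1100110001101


Decoding step by step:
Bits 110 -> G
Bits 01 -> C
Bits 100 -> F
Bits 01 -> C
Bits 101 -> D


Decoded message: GCFCD


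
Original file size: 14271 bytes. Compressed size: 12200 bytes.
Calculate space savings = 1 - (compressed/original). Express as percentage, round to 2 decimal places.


ratio = compressed/original = 12200/14271 = 0.854881
savings = 1 - ratio = 1 - 0.854881 = 0.145119
as a percentage: 0.145119 * 100 = 14.51%

Space savings = 1 - 12200/14271 = 14.51%


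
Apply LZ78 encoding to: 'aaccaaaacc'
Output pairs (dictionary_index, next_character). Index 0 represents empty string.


LZ78 encoding steps:
Dictionary: {0: ''}
Step 1: w='' (idx 0), next='a' -> output (0, 'a'), add 'a' as idx 1
Step 2: w='a' (idx 1), next='c' -> output (1, 'c'), add 'ac' as idx 2
Step 3: w='' (idx 0), next='c' -> output (0, 'c'), add 'c' as idx 3
Step 4: w='a' (idx 1), next='a' -> output (1, 'a'), add 'aa' as idx 4
Step 5: w='aa' (idx 4), next='c' -> output (4, 'c'), add 'aac' as idx 5
Step 6: w='c' (idx 3), end of input -> output (3, '')


Encoded: [(0, 'a'), (1, 'c'), (0, 'c'), (1, 'a'), (4, 'c'), (3, '')]


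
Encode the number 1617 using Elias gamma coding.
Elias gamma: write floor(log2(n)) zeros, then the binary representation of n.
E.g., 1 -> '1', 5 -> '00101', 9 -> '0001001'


num_bits = floor(log2(1617)) + 1 = 11
leading_zeros = num_bits - 1 = 10
binary(1617) = 11001010001

Elias gamma(1617) = '0000000000' + '11001010001' = 000000000011001010001 (21 bits)


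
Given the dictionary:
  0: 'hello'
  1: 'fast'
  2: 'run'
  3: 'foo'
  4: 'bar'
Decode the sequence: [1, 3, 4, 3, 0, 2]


Look up each index in the dictionary:
  1 -> 'fast'
  3 -> 'foo'
  4 -> 'bar'
  3 -> 'foo'
  0 -> 'hello'
  2 -> 'run'

Decoded: "fast foo bar foo hello run"


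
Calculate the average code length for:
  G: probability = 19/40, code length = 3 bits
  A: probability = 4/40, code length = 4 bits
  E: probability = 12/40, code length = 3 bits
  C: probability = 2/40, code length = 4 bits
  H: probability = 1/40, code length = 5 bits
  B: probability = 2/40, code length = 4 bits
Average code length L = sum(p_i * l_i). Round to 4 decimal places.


Weighted contributions p_i * l_i:
  G: (19/40) * 3 = 57/40
  A: (4/40) * 4 = 16/40
  E: (12/40) * 3 = 36/40
  C: (2/40) * 4 = 8/40
  H: (1/40) * 5 = 5/40
  B: (2/40) * 4 = 8/40
Sum = (57 + 16 + 36 + 8 + 5 + 8)/40 = 130/40

L = 130/40 = 3.2500 bits/symbol


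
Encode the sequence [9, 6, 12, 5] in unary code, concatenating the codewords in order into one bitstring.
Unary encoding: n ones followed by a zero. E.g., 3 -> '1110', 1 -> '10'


Encode each number as n ones followed by a terminating 0:
  9 -> 1111111110 (10 bits)
  6 -> 1111110 (7 bits)
  12 -> 1111111111110 (13 bits)
  5 -> 111110 (6 bits)
Total length = 10 + 7 + 13 + 6 = 36 bits.

Unary([9, 6, 12, 5]) = 111111111011111101111111111110111110 (36 bits)


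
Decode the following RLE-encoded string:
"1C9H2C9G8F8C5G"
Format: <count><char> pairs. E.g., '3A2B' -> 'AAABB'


Expanding each <count><char> pair:
  1C -> 'C'
  9H -> 'HHHHHHHHH'
  2C -> 'CC'
  9G -> 'GGGGGGGGG'
  8F -> 'FFFFFFFF'
  8C -> 'CCCCCCCC'
  5G -> 'GGGGG'

Decoded = CHHHHHHHHHCCGGGGGGGGGFFFFFFFFCCCCCCCCGGGGG


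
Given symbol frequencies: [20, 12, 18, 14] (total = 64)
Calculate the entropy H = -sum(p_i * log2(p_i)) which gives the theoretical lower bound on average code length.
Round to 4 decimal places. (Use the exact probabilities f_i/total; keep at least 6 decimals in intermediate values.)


Per-symbol terms -p_i * log2(p_i) with p_i = f_i/64:
  p = 20/64 = 0.312500: log2(p) = -1.678072, -p*log2(p) = 0.524397
  p = 12/64 = 0.187500: log2(p) = -2.415037, -p*log2(p) = 0.452820
  p = 18/64 = 0.281250: log2(p) = -1.830075, -p*log2(p) = 0.514709
  p = 14/64 = 0.218750: log2(p) = -2.192645, -p*log2(p) = 0.479641
H = 0.524397 + 0.452820 + 0.514709 + 0.479641 = 1.971567

H = 1.9716 bits/symbol


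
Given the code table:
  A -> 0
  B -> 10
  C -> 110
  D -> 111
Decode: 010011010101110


Decoding:
0 -> A
10 -> B
0 -> A
110 -> C
10 -> B
10 -> B
111 -> D
0 -> A


Result: ABACBBDA


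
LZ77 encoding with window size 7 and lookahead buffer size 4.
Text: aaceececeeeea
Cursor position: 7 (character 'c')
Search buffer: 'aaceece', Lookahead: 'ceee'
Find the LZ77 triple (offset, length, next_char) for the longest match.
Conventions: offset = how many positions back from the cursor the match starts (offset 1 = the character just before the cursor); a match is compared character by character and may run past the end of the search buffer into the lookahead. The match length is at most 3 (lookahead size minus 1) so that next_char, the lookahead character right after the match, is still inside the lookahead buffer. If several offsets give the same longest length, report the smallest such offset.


Try each offset into the search buffer:
  offset=1 (pos 6, char 'e'): match length 0
  offset=2 (pos 5, char 'c'): match length 2
  offset=3 (pos 4, char 'e'): match length 0
  offset=4 (pos 3, char 'e'): match length 0
  offset=5 (pos 2, char 'c'): match length 3
  offset=6 (pos 1, char 'a'): match length 0
  offset=7 (pos 0, char 'a'): match length 0
Longest match has length 3 at offset 5.
next_char = character at position 7 + 3 = 10 -> 'e'

Best match: offset=5, length=3 (matching 'cee' starting at position 2)
LZ77 triple: (5, 3, 'e')


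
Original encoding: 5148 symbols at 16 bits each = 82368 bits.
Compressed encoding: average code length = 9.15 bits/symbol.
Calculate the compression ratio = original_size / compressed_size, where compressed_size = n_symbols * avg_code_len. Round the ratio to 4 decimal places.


original_size = n_symbols * orig_bits = 5148 * 16 = 82368 bits
compressed_size = n_symbols * avg_code_len = 5148 * 9.15 = 47104.2 bits
ratio = original_size / compressed_size = 82368 / 47104.2 = 1.7486

Compression ratio = 1.7486


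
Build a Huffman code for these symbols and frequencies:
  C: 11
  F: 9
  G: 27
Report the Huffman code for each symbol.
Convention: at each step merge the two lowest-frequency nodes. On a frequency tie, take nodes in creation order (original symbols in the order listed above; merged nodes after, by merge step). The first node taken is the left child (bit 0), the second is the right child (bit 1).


Huffman tree construction:
Step 1: Merge F(9) + C(11) = 20
Step 2: Merge (F+C)(20) + G(27) = 47
Read each symbol's code off the tree from the root (left child = 0, right child = 1).

Codes:
  C: 01 (length 2)
  F: 00 (length 2)
  G: 1 (length 1)
Average code length: 67/47 = 1.4255 bits/symbol


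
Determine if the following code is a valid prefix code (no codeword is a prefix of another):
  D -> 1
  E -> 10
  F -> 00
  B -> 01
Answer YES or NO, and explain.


Checking each pair (does one codeword prefix another?):
  D='1' vs E='10': prefix -- VIOLATION

NO -- this is NOT a valid prefix code. D (1) is a prefix of E (10).


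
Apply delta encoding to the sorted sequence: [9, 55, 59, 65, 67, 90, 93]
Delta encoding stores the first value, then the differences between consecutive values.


First value: 9
Deltas:
  55 - 9 = 46
  59 - 55 = 4
  65 - 59 = 6
  67 - 65 = 2
  90 - 67 = 23
  93 - 90 = 3


Delta encoded: [9, 46, 4, 6, 2, 23, 3]


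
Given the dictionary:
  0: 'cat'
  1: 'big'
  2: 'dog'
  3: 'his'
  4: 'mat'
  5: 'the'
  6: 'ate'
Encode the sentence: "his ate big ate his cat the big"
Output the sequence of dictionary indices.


Look up each word in the dictionary:
  'his' -> 3
  'ate' -> 6
  'big' -> 1
  'ate' -> 6
  'his' -> 3
  'cat' -> 0
  'the' -> 5
  'big' -> 1

Encoded: [3, 6, 1, 6, 3, 0, 5, 1]


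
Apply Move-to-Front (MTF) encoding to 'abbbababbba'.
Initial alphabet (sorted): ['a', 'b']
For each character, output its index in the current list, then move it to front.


MTF encoding:
'a': index 0 in ['a', 'b'] -> ['a', 'b']
'b': index 1 in ['a', 'b'] -> ['b', 'a']
'b': index 0 in ['b', 'a'] -> ['b', 'a']
'b': index 0 in ['b', 'a'] -> ['b', 'a']
'a': index 1 in ['b', 'a'] -> ['a', 'b']
'b': index 1 in ['a', 'b'] -> ['b', 'a']
'a': index 1 in ['b', 'a'] -> ['a', 'b']
'b': index 1 in ['a', 'b'] -> ['b', 'a']
'b': index 0 in ['b', 'a'] -> ['b', 'a']
'b': index 0 in ['b', 'a'] -> ['b', 'a']
'a': index 1 in ['b', 'a'] -> ['a', 'b']


Output: [0, 1, 0, 0, 1, 1, 1, 1, 0, 0, 1]


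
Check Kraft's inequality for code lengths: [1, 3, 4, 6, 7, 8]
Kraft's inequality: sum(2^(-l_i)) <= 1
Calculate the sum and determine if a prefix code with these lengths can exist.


Sum = 2^(-1) + 2^(-3) + 2^(-4) + 2^(-6) + 2^(-7) + 2^(-8)
    = 0.5 + 0.125 + 0.0625 + 0.015625 + 0.0078125 + 0.00390625
    = 183/256 = 0.71484375
Since 0.71484375 <= 1, Kraft's inequality IS satisfied.
A prefix code with these lengths CAN exist.

Kraft sum = 0.71484375. Satisfied.


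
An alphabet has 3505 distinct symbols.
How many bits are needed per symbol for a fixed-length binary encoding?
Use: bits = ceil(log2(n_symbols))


log2(3505) = 11.7752
Bracket: 2^11 = 2048 < 3505 <= 2^12 = 4096
So ceil(log2(3505)) = 12

bits = ceil(log2(3505)) = ceil(11.7752) = 12 bits


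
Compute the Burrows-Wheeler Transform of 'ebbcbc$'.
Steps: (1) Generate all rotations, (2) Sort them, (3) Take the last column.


Rotations (sorted):
  0: $ebbcbc -> last char: c
  1: bbcbc$e -> last char: e
  2: bc$ebbc -> last char: c
  3: bcbc$eb -> last char: b
  4: c$ebbcb -> last char: b
  5: cbc$ebb -> last char: b
  6: ebbcbc$ -> last char: $


BWT = cecbbb$


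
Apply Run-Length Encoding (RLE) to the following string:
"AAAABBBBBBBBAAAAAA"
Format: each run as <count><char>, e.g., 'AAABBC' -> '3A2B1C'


Scanning runs left to right:
  i=0: run of 'A' x 4 -> '4A'
  i=4: run of 'B' x 8 -> '8B'
  i=12: run of 'A' x 6 -> '6A'

RLE = 4A8B6A


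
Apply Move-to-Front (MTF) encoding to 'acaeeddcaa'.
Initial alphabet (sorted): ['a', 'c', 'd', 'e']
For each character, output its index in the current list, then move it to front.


MTF encoding:
'a': index 0 in ['a', 'c', 'd', 'e'] -> ['a', 'c', 'd', 'e']
'c': index 1 in ['a', 'c', 'd', 'e'] -> ['c', 'a', 'd', 'e']
'a': index 1 in ['c', 'a', 'd', 'e'] -> ['a', 'c', 'd', 'e']
'e': index 3 in ['a', 'c', 'd', 'e'] -> ['e', 'a', 'c', 'd']
'e': index 0 in ['e', 'a', 'c', 'd'] -> ['e', 'a', 'c', 'd']
'd': index 3 in ['e', 'a', 'c', 'd'] -> ['d', 'e', 'a', 'c']
'd': index 0 in ['d', 'e', 'a', 'c'] -> ['d', 'e', 'a', 'c']
'c': index 3 in ['d', 'e', 'a', 'c'] -> ['c', 'd', 'e', 'a']
'a': index 3 in ['c', 'd', 'e', 'a'] -> ['a', 'c', 'd', 'e']
'a': index 0 in ['a', 'c', 'd', 'e'] -> ['a', 'c', 'd', 'e']


Output: [0, 1, 1, 3, 0, 3, 0, 3, 3, 0]


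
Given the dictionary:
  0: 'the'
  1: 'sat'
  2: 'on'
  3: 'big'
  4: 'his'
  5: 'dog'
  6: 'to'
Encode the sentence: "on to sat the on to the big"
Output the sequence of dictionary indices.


Look up each word in the dictionary:
  'on' -> 2
  'to' -> 6
  'sat' -> 1
  'the' -> 0
  'on' -> 2
  'to' -> 6
  'the' -> 0
  'big' -> 3

Encoded: [2, 6, 1, 0, 2, 6, 0, 3]


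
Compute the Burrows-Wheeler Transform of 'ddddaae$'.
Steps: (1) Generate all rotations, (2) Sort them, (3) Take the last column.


Rotations (sorted):
  0: $ddddaae -> last char: e
  1: aae$dddd -> last char: d
  2: ae$dddda -> last char: a
  3: daae$ddd -> last char: d
  4: ddaae$dd -> last char: d
  5: dddaae$d -> last char: d
  6: ddddaae$ -> last char: $
  7: e$ddddaa -> last char: a


BWT = edaddd$a


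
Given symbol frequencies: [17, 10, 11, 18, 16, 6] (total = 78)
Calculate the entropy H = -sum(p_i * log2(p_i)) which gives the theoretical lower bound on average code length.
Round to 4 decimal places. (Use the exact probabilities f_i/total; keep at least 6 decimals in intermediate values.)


Per-symbol terms -p_i * log2(p_i) with p_i = f_i/78:
  p = 17/78 = 0.217949: log2(p) = -2.197939, -p*log2(p) = 0.479038
  p = 10/78 = 0.128205: log2(p) = -2.963474, -p*log2(p) = 0.379933
  p = 11/78 = 0.141026: log2(p) = -2.825971, -p*log2(p) = 0.398534
  p = 18/78 = 0.230769: log2(p) = -2.115477, -p*log2(p) = 0.488187
  p = 16/78 = 0.205128: log2(p) = -2.285402, -p*log2(p) = 0.468800
  p = 6/78 = 0.076923: log2(p) = -3.700440, -p*log2(p) = 0.284649
H = 0.479038 + 0.379933 + 0.398534 + 0.488187 + 0.468800 + 0.284649 = 2.499141

H = 2.4991 bits/symbol


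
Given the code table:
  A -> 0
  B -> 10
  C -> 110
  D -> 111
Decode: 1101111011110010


Decoding:
110 -> C
111 -> D
10 -> B
111 -> D
10 -> B
0 -> A
10 -> B


Result: CDBDBAB


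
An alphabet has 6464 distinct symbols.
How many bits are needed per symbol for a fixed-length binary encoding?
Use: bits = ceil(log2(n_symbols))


log2(6464) = 12.6582
Bracket: 2^12 = 4096 < 6464 <= 2^13 = 8192
So ceil(log2(6464)) = 13

bits = ceil(log2(6464)) = ceil(12.6582) = 13 bits


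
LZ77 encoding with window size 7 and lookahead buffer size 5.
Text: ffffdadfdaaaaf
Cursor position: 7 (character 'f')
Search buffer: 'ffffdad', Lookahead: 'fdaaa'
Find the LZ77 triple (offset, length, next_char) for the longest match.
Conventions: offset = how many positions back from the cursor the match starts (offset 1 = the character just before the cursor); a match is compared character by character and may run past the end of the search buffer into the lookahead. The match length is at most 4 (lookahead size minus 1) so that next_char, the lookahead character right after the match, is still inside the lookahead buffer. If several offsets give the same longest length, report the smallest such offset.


Try each offset into the search buffer:
  offset=1 (pos 6, char 'd'): match length 0
  offset=2 (pos 5, char 'a'): match length 0
  offset=3 (pos 4, char 'd'): match length 0
  offset=4 (pos 3, char 'f'): match length 3
  offset=5 (pos 2, char 'f'): match length 1
  offset=6 (pos 1, char 'f'): match length 1
  offset=7 (pos 0, char 'f'): match length 1
Longest match has length 3 at offset 4.
next_char = character at position 7 + 3 = 10 -> 'a'

Best match: offset=4, length=3 (matching 'fda' starting at position 3)
LZ77 triple: (4, 3, 'a')


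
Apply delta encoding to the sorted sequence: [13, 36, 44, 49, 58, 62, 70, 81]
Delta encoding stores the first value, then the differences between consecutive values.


First value: 13
Deltas:
  36 - 13 = 23
  44 - 36 = 8
  49 - 44 = 5
  58 - 49 = 9
  62 - 58 = 4
  70 - 62 = 8
  81 - 70 = 11


Delta encoded: [13, 23, 8, 5, 9, 4, 8, 11]


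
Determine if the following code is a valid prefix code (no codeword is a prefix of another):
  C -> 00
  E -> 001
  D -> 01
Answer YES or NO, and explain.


Checking each pair (does one codeword prefix another?):
  C='00' vs E='001': prefix -- VIOLATION

NO -- this is NOT a valid prefix code. C (00) is a prefix of E (001).


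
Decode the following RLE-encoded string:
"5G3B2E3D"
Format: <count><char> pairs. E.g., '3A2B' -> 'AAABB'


Expanding each <count><char> pair:
  5G -> 'GGGGG'
  3B -> 'BBB'
  2E -> 'EE'
  3D -> 'DDD'

Decoded = GGGGGBBBEEDDD


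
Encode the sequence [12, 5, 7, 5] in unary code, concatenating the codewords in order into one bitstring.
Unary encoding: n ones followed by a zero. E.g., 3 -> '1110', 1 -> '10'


Encode each number as n ones followed by a terminating 0:
  12 -> 1111111111110 (13 bits)
  5 -> 111110 (6 bits)
  7 -> 11111110 (8 bits)
  5 -> 111110 (6 bits)
Total length = 13 + 6 + 8 + 6 = 33 bits.

Unary([12, 5, 7, 5]) = 111111111111011111011111110111110 (33 bits)


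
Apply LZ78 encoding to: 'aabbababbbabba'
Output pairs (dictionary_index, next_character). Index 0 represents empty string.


LZ78 encoding steps:
Dictionary: {0: ''}
Step 1: w='' (idx 0), next='a' -> output (0, 'a'), add 'a' as idx 1
Step 2: w='a' (idx 1), next='b' -> output (1, 'b'), add 'ab' as idx 2
Step 3: w='' (idx 0), next='b' -> output (0, 'b'), add 'b' as idx 3
Step 4: w='ab' (idx 2), next='a' -> output (2, 'a'), add 'aba' as idx 4
Step 5: w='b' (idx 3), next='b' -> output (3, 'b'), add 'bb' as idx 5
Step 6: w='b' (idx 3), next='a' -> output (3, 'a'), add 'ba' as idx 6
Step 7: w='bb' (idx 5), next='a' -> output (5, 'a'), add 'bba' as idx 7


Encoded: [(0, 'a'), (1, 'b'), (0, 'b'), (2, 'a'), (3, 'b'), (3, 'a'), (5, 'a')]


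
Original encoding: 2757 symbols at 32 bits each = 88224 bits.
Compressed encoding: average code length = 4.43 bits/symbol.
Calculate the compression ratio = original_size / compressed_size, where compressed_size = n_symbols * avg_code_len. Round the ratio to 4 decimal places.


original_size = n_symbols * orig_bits = 2757 * 32 = 88224 bits
compressed_size = n_symbols * avg_code_len = 2757 * 4.43 = 12213.51 bits
ratio = original_size / compressed_size = 88224 / 12213.51 = 7.2235

Compression ratio = 7.2235


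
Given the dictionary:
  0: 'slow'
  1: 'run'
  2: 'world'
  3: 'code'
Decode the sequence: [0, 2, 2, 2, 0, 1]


Look up each index in the dictionary:
  0 -> 'slow'
  2 -> 'world'
  2 -> 'world'
  2 -> 'world'
  0 -> 'slow'
  1 -> 'run'

Decoded: "slow world world world slow run"


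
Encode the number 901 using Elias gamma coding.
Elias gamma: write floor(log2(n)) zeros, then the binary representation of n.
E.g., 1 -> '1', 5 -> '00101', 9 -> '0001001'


num_bits = floor(log2(901)) + 1 = 10
leading_zeros = num_bits - 1 = 9
binary(901) = 1110000101

Elias gamma(901) = '000000000' + '1110000101' = 0000000001110000101 (19 bits)


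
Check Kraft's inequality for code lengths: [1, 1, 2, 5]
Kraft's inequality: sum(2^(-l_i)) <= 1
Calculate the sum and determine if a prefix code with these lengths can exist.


Sum = 2^(-1) + 2^(-1) + 2^(-2) + 2^(-5)
    = 0.5 + 0.5 + 0.25 + 0.03125
    = 41/32 = 1.28125
Since 1.28125 > 1, Kraft's inequality is NOT satisfied.
A prefix code with these lengths CANNOT exist.

Kraft sum = 1.28125. Not satisfied.


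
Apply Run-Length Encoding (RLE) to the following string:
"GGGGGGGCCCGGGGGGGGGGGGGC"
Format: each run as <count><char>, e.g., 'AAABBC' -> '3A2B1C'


Scanning runs left to right:
  i=0: run of 'G' x 7 -> '7G'
  i=7: run of 'C' x 3 -> '3C'
  i=10: run of 'G' x 13 -> '13G'
  i=23: run of 'C' x 1 -> '1C'

RLE = 7G3C13G1C


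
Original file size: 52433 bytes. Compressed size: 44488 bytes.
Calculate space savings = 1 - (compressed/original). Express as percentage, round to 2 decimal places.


ratio = compressed/original = 44488/52433 = 0.848473
savings = 1 - ratio = 1 - 0.848473 = 0.151527
as a percentage: 0.151527 * 100 = 15.15%

Space savings = 1 - 44488/52433 = 15.15%


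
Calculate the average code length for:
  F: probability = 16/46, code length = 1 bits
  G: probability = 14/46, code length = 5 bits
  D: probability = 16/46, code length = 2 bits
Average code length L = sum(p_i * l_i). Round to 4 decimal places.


Weighted contributions p_i * l_i:
  F: (16/46) * 1 = 16/46
  G: (14/46) * 5 = 70/46
  D: (16/46) * 2 = 32/46
Sum = (16 + 70 + 32)/46 = 118/46

L = 118/46 = 2.5652 bits/symbol


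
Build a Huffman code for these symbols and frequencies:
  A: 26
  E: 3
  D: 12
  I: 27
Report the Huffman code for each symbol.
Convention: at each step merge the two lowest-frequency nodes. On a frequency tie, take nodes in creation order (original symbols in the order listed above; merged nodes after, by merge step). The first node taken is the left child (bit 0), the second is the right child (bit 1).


Huffman tree construction:
Step 1: Merge E(3) + D(12) = 15
Step 2: Merge (E+D)(15) + A(26) = 41
Step 3: Merge I(27) + ((E+D)+A)(41) = 68
Read each symbol's code off the tree from the root (left child = 0, right child = 1).

Codes:
  A: 11 (length 2)
  E: 100 (length 3)
  D: 101 (length 3)
  I: 0 (length 1)
Average code length: 124/68 = 1.8235 bits/symbol


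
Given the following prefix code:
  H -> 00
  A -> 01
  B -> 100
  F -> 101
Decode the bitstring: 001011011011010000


Decoding step by step:
Bits 00 -> H
Bits 101 -> F
Bits 101 -> F
Bits 101 -> F
Bits 101 -> F
Bits 00 -> H
Bits 00 -> H


Decoded message: HFFFFHH


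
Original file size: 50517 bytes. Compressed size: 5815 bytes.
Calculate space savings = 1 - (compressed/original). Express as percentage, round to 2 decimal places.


ratio = compressed/original = 5815/50517 = 0.11511
savings = 1 - ratio = 1 - 0.11511 = 0.88489
as a percentage: 0.88489 * 100 = 88.49%

Space savings = 1 - 5815/50517 = 88.49%


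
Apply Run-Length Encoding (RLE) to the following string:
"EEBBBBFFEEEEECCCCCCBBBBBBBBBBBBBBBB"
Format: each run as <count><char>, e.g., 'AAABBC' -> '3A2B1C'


Scanning runs left to right:
  i=0: run of 'E' x 2 -> '2E'
  i=2: run of 'B' x 4 -> '4B'
  i=6: run of 'F' x 2 -> '2F'
  i=8: run of 'E' x 5 -> '5E'
  i=13: run of 'C' x 6 -> '6C'
  i=19: run of 'B' x 16 -> '16B'

RLE = 2E4B2F5E6C16B


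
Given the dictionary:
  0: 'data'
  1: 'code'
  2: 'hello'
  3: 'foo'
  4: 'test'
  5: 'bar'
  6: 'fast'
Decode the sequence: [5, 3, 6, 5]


Look up each index in the dictionary:
  5 -> 'bar'
  3 -> 'foo'
  6 -> 'fast'
  5 -> 'bar'

Decoded: "bar foo fast bar"


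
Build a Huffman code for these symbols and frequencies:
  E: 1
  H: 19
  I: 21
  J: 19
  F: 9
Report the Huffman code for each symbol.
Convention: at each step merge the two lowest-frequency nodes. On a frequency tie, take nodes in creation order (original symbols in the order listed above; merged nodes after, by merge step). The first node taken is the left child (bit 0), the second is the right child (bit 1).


Huffman tree construction:
Step 1: Merge E(1) + F(9) = 10
Step 2: Merge (E+F)(10) + H(19) = 29
Step 3: Merge J(19) + I(21) = 40
Step 4: Merge ((E+F)+H)(29) + (J+I)(40) = 69
Read each symbol's code off the tree from the root (left child = 0, right child = 1).

Codes:
  E: 000 (length 3)
  H: 01 (length 2)
  I: 11 (length 2)
  J: 10 (length 2)
  F: 001 (length 3)
Average code length: 148/69 = 2.1449 bits/symbol


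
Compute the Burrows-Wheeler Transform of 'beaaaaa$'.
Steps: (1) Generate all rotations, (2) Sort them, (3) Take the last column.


Rotations (sorted):
  0: $beaaaaa -> last char: a
  1: a$beaaaa -> last char: a
  2: aa$beaaa -> last char: a
  3: aaa$beaa -> last char: a
  4: aaaa$bea -> last char: a
  5: aaaaa$be -> last char: e
  6: beaaaaa$ -> last char: $
  7: eaaaaa$b -> last char: b


BWT = aaaaae$b


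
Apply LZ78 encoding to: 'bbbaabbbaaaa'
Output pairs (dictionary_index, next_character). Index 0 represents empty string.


LZ78 encoding steps:
Dictionary: {0: ''}
Step 1: w='' (idx 0), next='b' -> output (0, 'b'), add 'b' as idx 1
Step 2: w='b' (idx 1), next='b' -> output (1, 'b'), add 'bb' as idx 2
Step 3: w='' (idx 0), next='a' -> output (0, 'a'), add 'a' as idx 3
Step 4: w='a' (idx 3), next='b' -> output (3, 'b'), add 'ab' as idx 4
Step 5: w='bb' (idx 2), next='a' -> output (2, 'a'), add 'bba' as idx 5
Step 6: w='a' (idx 3), next='a' -> output (3, 'a'), add 'aa' as idx 6
Step 7: w='a' (idx 3), end of input -> output (3, '')


Encoded: [(0, 'b'), (1, 'b'), (0, 'a'), (3, 'b'), (2, 'a'), (3, 'a'), (3, '')]
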